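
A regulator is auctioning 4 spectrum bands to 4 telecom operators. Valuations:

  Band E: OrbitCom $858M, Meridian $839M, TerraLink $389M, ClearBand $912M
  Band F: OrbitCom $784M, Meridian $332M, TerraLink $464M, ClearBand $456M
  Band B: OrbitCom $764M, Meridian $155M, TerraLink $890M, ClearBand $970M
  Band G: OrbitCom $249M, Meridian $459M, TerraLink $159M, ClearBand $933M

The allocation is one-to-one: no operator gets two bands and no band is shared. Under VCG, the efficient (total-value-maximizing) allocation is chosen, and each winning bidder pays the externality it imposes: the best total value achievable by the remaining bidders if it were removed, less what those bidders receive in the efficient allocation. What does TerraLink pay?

TerraLink pays $37M.

Efficient allocation: OrbitCom→Band F ($784M), Meridian→Band E ($839M), TerraLink→Band B ($890M), ClearBand→Band G ($933M); total welfare W = $3446M.
TerraLink receives Band B at value $890M, so the others get W − 890 = $2556M.
Without TerraLink: best allocation of the remaining 3 bidders over all 4 bands is OrbitCom→Band F ($784M), Meridian→Band E ($839M), ClearBand→Band B ($970M), total $2593M.
VCG payment = (others' best without TerraLink) − (others' welfare with TerraLink) = 2593 − 2556 = $37M.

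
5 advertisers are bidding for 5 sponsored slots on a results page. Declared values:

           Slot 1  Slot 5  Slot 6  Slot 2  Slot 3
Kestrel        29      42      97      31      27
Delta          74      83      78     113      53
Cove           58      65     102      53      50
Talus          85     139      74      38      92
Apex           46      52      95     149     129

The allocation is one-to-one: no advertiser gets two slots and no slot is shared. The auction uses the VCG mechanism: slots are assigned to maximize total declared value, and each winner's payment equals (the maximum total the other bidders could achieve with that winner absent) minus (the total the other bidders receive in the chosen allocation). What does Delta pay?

Efficient allocation: Kestrel→Slot 6 ($97), Delta→Slot 2 ($113), Cove→Slot 1 ($58), Talus→Slot 5 ($139), Apex→Slot 3 ($129); total welfare W = $536.
Delta receives Slot 2 at value $113, so the others get W − 113 = $423.
Without Delta: best allocation of the remaining 4 bidders over all 5 slots is Kestrel→Slot 6 ($97), Cove→Slot 1 ($58), Talus→Slot 5 ($139), Apex→Slot 2 ($149), total $443.
VCG payment = (others' best without Delta) − (others' welfare with Delta) = 443 − 423 = $20.

Delta pays $20.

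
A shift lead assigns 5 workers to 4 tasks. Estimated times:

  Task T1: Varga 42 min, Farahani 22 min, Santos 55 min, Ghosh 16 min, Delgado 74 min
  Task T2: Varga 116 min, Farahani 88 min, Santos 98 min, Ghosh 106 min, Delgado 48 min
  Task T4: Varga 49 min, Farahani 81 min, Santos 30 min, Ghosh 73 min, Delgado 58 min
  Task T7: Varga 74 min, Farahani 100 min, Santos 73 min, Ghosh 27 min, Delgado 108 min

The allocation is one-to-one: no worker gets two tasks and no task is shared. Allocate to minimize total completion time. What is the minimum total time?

Optimal: Farahani→Task T1 (22 min), Delgado→Task T2 (48 min), Santos→Task T4 (30 min), Ghosh→Task T7 (27 min) — total 22+48+30+27 = 127 min.
Row-greedy (each worker in turn takes its cheapest remaining task) gives 302 min, worse by 175.
Swapping Farahani↔Santos (Farahani→Task T4 81 min, Santos→Task T1 55 min) adds 84.

Min total: 127 min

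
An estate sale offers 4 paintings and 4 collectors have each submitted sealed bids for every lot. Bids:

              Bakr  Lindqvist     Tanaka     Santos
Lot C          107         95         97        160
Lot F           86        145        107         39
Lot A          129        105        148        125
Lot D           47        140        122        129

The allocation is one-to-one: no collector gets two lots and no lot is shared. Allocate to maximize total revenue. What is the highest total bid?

Treat this as an assignment problem: match each collector to one lot.
Optimal: Bakr→Lot A ($129), Lindqvist→Lot F ($145), Tanaka→Lot D ($122), Santos→Lot C ($160) — total 129+145+122+160 = $556.
Checked against all permutations: $556 is optimal.

Max total: $556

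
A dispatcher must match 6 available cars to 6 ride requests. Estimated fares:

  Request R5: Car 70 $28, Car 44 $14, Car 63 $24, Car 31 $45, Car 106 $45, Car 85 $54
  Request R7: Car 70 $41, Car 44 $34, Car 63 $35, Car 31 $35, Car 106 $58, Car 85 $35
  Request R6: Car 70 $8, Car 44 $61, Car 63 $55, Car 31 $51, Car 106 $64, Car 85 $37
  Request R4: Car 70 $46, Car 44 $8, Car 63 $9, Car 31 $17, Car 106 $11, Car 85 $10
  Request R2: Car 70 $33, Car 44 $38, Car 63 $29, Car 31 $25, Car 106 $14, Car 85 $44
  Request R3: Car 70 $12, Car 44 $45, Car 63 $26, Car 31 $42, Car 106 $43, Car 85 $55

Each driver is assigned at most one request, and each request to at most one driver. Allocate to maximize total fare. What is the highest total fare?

Optimal: Car 70→Request R4 ($46), Car 44→Request R2 ($38), Car 63→Request R6 ($55), Car 31→Request R5 ($45), Car 106→Request R7 ($58), Car 85→Request R3 ($55) — total 46+38+55+45+58+55 = $297.

Maximum total: $297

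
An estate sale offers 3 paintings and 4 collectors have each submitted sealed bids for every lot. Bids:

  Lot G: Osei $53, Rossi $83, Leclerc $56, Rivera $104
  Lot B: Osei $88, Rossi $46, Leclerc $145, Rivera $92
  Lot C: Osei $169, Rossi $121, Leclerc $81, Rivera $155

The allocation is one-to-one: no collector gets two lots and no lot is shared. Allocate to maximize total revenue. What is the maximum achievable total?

This is a one-to-one assignment (maximum-weight bipartite matching).
Optimal: Rivera→Lot G ($104), Leclerc→Lot B ($145), Osei→Lot C ($169) — total 104+145+169 = $418.
Row-greedy (each collector in turn takes its best remaining lot) gives $397, worse by 21.

Max total: $418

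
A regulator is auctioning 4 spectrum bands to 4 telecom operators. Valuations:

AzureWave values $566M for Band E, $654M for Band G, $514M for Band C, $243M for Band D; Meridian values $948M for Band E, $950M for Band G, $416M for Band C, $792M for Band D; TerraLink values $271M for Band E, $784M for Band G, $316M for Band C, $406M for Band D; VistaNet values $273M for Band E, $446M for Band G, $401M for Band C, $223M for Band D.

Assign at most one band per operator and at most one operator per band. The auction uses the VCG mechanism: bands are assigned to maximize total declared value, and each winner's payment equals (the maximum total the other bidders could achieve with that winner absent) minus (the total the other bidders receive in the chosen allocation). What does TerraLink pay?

TerraLink pays $244M.

Efficient allocation: AzureWave→Band E ($566M), Meridian→Band D ($792M), TerraLink→Band G ($784M), VistaNet→Band C ($401M); total welfare W = $2543M.
TerraLink receives Band G at value $784M, so the others get W − 784 = $1759M.
Without TerraLink: best allocation of the remaining 3 bidders over all 4 bands is AzureWave→Band G ($654M), Meridian→Band E ($948M), VistaNet→Band C ($401M), total $2003M.
VCG payment = (others' best without TerraLink) − (others' welfare with TerraLink) = 2003 − 1759 = $244M.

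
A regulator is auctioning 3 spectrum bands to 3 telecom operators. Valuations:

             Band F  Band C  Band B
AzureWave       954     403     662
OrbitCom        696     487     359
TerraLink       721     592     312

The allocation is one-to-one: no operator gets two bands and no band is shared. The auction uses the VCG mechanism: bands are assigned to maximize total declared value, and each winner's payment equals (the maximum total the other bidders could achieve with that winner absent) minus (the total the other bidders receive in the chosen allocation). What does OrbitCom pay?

OrbitCom pays $292M.

Efficient allocation: AzureWave→Band B ($662M), OrbitCom→Band F ($696M), TerraLink→Band C ($592M); total welfare W = $1950M.
OrbitCom receives Band F at value $696M, so the others get W − 696 = $1254M.
Without OrbitCom: best allocation of the remaining 2 bidders over all 3 bands is AzureWave→Band F ($954M), TerraLink→Band C ($592M), total $1546M.
VCG payment = (others' best without OrbitCom) − (others' welfare with OrbitCom) = 1546 − 1254 = $292M.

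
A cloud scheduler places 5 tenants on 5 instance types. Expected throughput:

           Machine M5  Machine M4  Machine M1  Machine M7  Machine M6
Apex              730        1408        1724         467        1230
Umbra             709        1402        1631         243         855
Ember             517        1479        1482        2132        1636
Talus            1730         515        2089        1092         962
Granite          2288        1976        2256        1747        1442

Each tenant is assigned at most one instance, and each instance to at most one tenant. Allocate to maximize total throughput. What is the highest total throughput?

Treat this as an assignment problem: match each tenant to one instance.
Optimal: Apex→Machine M6 (1230 ops/s), Umbra→Machine M4 (1402 ops/s), Ember→Machine M7 (2132 ops/s), Talus→Machine M1 (2089 ops/s), Granite→Machine M5 (2288 ops/s) — total 1230+1402+2132+2089+2288 = 9141 ops/s.
Max-entry greedy (repeatedly take the single best remaining cell) gives 8772 ops/s, worse by 369.
Next-best assignment: Apex→Machine M4, Umbra→Machine M6, Ember→Machine M7, Talus→Machine M1, Granite→Machine M5 = 8772 ops/s.
Every other assignment is strictly worse.

Maximum total: 9141 ops/s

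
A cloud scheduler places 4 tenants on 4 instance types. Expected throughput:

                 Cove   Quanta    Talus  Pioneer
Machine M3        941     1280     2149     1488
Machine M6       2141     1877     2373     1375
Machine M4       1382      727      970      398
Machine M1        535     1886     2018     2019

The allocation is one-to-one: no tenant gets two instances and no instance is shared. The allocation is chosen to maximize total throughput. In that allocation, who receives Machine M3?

Optimal: Cove→Machine M4 (1382 ops/s), Quanta→Machine M6 (1877 ops/s), Talus→Machine M3 (2149 ops/s), Pioneer→Machine M1 (2019 ops/s) — total 1382+1877+2149+2019 = 7427 ops/s.
Row-greedy (each tenant in turn takes its best remaining instance) gives 6574 ops/s, worse by 853.
Next-best assignment: Cove→Machine M4, Quanta→Machine M1, Talus→Machine M6, Pioneer→Machine M3 = 7129 ops/s.
Talus's own top instance is Machine M6 (2373 ops/s), but forcing Talus→Machine M6 and reassigning the rest optimally gives only 7129 ops/s — worse by 298.

Talus receives Machine M3.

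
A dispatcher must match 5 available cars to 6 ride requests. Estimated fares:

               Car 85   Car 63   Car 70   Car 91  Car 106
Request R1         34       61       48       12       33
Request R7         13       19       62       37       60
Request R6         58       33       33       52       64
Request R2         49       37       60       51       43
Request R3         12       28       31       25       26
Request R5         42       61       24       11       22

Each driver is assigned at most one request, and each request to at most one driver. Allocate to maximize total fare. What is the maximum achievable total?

Max total: $280

Optimal: Car 85→Request R5 ($42), Car 63→Request R1 ($61), Car 70→Request R7 ($62), Car 91→Request R2 ($51), Car 106→Request R6 ($64) — total 42+61+62+51+64 = $280.
Column-greedy (each request in turn goes to its best remaining driver) gives $250, worse by 30.
Next-best assignment: Car 85→Request R6, Car 63→Request R5, Car 70→Request R1, Car 91→Request R2, Car 106→Request R7 = $278.
Checked against all permutations: $280 is optimal.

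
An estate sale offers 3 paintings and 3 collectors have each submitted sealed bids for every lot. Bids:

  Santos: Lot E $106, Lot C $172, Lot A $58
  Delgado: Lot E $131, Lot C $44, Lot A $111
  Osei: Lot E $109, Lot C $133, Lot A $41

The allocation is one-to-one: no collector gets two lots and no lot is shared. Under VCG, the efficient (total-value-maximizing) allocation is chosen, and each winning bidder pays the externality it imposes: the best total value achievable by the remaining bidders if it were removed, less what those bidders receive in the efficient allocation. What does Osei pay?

Efficient allocation: Santos→Lot C ($172), Delgado→Lot A ($111), Osei→Lot E ($109); total welfare W = $392.
Osei receives Lot E at value $109, so the others get W − 109 = $283.
Without Osei: best allocation of the remaining 2 bidders over all 3 lots is Santos→Lot C ($172), Delgado→Lot E ($131), total $303.
VCG payment = (others' best without Osei) − (others' welfare with Osei) = 303 − 283 = $20.

Osei pays $20.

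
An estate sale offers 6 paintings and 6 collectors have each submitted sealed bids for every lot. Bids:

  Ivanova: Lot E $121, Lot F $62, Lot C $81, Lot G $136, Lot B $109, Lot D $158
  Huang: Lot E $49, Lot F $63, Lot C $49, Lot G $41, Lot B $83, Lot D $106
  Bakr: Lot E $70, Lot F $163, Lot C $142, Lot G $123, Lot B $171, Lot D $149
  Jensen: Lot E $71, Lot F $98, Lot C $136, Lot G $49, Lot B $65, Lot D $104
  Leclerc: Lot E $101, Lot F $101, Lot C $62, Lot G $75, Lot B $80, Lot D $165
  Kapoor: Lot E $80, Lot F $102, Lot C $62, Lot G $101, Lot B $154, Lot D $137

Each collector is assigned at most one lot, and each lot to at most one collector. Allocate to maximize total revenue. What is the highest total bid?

Max total: $803

Optimal: Ivanova→Lot G ($136), Huang→Lot E ($49), Bakr→Lot F ($163), Jensen→Lot C ($136), Leclerc→Lot D ($165), Kapoor→Lot B ($154) — total 136+49+163+136+165+154 = $803.
Every other assignment is strictly worse.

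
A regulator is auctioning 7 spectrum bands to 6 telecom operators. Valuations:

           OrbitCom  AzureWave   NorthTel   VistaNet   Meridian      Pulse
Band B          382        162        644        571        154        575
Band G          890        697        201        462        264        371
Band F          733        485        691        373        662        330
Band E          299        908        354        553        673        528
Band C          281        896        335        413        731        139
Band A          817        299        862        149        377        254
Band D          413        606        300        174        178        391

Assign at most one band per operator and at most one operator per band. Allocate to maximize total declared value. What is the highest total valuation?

Maximum total: $4438M

Treat this as an assignment problem: match each operator to one band.
Optimal: OrbitCom→Band G ($890M), AzureWave→Band C ($896M), NorthTel→Band A ($862M), VistaNet→Band E ($553M), Meridian→Band F ($662M), Pulse→Band B ($575M) — total 890+896+862+553+662+575 = $4438M.
Max-entry greedy (repeatedly take the single best remaining cell) gives $4339M, worse by 99.
No other one-to-one assignment exceeds $4438M.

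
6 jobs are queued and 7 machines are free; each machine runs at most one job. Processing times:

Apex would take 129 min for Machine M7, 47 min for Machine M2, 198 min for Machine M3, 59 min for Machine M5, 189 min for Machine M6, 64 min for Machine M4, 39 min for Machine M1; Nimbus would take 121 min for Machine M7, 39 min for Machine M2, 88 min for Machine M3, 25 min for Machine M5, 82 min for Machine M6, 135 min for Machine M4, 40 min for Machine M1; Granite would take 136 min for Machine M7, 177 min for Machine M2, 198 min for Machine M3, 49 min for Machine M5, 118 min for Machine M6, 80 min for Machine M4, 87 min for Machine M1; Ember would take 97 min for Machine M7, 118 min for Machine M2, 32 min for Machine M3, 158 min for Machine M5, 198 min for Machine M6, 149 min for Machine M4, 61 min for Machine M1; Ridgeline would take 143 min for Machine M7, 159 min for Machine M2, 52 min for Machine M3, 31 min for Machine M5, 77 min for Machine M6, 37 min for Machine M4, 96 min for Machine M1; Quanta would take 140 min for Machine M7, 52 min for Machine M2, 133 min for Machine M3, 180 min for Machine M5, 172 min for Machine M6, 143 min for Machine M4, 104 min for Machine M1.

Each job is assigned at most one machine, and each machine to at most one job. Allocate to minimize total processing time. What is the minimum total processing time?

Optimal: Apex→Machine M1 (39 min), Nimbus→Machine M6 (82 min), Granite→Machine M5 (49 min), Ember→Machine M3 (32 min), Ridgeline→Machine M4 (37 min), Quanta→Machine M2 (52 min) — total 39+82+49+32+37+52 = 291 min.
Row-greedy (each job in turn takes its cheapest remaining machine) gives 305 min, worse by 14.
Next-best assignment: Apex→Machine M1, Nimbus→Machine M5, Granite→Machine M6, Ember→Machine M3, Ridgeline→Machine M4, Quanta→Machine M2 = 303 min.
Swapping Ember↔Apex (Ember→Machine M1 61 min, Apex→Machine M3 198 min) adds 188.
No other one-to-one assignment undercuts 291 min.

Min total: 291 min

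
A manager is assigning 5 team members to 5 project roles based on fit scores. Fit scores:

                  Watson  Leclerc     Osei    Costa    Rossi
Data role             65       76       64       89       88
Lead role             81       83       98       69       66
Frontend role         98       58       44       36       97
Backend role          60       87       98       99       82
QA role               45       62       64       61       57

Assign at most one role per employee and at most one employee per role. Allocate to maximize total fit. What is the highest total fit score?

Maximum total: 445 pts

Treat this as an assignment problem: match each employee to one role.
Optimal: Watson→Frontend role (98 pts), Leclerc→QA role (62 pts), Osei→Lead role (98 pts), Costa→Backend role (99 pts), Rossi→Data role (88 pts) — total 98+62+98+99+88 = 445 pts.
Column-greedy (each role in turn goes to its best remaining employee) gives 429 pts, worse by 16.
Next-best assignment: Watson→Frontend role, Leclerc→Lead role, Osei→QA role, Costa→Backend role, Rossi→Data role = 432 pts.
Swapping Costa↔Leclerc (Costa→QA role 61 pts, Leclerc→Backend role 87 pts) loses 13.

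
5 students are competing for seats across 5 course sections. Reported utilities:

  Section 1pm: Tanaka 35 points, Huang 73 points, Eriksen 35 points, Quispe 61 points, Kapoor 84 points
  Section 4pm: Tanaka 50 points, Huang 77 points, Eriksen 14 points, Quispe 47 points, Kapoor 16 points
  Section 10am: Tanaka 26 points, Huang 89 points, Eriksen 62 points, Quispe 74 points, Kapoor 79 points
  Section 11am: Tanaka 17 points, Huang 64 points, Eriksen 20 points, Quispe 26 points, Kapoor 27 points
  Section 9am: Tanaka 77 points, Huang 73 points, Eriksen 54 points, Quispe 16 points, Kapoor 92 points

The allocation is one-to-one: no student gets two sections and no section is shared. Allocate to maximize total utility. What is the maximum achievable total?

Optimal: Tanaka→Section 9am (77 points), Huang→Section 11am (64 points), Eriksen→Section 10am (62 points), Quispe→Section 4pm (47 points), Kapoor→Section 1pm (84 points) — total 77+64+62+47+84 = 334 points.
Row-greedy (each student in turn takes its best remaining section) gives 275 points, worse by 59.
Next-best assignment: Tanaka→Section 9am, Huang→Section 4pm, Eriksen→Section 11am, Quispe→Section 10am, Kapoor→Section 1pm = 332 points.

Max total: 334 points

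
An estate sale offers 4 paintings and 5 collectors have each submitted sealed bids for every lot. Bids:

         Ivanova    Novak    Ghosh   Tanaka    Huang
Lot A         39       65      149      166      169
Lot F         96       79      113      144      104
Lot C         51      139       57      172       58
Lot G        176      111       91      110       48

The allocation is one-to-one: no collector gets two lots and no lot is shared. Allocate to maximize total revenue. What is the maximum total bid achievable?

This is the linear assignment problem.
Optimal: Huang→Lot A ($169), Ghosh→Lot F ($113), Tanaka→Lot C ($172), Ivanova→Lot G ($176) — total 169+113+172+176 = $630.
Column-greedy (each lot in turn goes to its best remaining collector) gives $628, worse by 2.
Next-best assignment: Huang→Lot A, Tanaka→Lot F, Novak→Lot C, Ivanova→Lot G = $628.

Max total: $630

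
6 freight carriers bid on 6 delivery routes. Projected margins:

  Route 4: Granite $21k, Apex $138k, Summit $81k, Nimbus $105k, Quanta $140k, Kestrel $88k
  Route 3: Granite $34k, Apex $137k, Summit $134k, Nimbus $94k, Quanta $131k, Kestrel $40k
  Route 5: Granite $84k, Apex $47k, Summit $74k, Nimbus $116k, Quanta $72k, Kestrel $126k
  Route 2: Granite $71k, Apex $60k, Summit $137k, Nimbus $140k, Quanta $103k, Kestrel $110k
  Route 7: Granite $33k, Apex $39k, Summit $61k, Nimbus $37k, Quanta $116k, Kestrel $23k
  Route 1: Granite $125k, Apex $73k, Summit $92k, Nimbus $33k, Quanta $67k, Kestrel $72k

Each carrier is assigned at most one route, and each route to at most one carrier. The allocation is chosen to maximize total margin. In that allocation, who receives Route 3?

Optimal: Granite→Route 1 ($125k), Apex→Route 4 ($138k), Summit→Route 3 ($134k), Nimbus→Route 2 ($140k), Quanta→Route 7 ($116k), Kestrel→Route 5 ($126k) — total 125+138+134+140+116+126 = $779k.
Next-best assignment: Granite→Route 1, Apex→Route 3, Summit→Route 2, Nimbus→Route 4, Quanta→Route 7, Kestrel→Route 5 = $746k.
Swapping Nimbus↔Granite (Nimbus→Route 1 $33k, Granite→Route 2 $71k) loses 161.
Summit's own top route is Route 2 ($137k), but forcing Summit→Route 2 and reassigning the rest optimally gives only $746k — worse by 33.

Summit receives Route 3.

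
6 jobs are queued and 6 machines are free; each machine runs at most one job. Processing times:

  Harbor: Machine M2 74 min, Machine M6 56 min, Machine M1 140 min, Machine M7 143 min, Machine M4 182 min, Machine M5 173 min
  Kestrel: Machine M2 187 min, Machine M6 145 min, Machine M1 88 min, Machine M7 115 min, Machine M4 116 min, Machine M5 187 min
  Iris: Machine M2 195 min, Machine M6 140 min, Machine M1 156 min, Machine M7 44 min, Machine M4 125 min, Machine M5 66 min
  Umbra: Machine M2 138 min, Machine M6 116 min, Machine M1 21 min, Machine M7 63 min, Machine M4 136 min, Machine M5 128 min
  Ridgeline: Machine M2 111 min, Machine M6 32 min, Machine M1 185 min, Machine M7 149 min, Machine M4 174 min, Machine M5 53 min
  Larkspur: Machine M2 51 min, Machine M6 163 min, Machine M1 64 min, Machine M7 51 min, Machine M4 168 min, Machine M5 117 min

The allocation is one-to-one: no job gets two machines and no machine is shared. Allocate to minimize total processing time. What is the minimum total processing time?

Minimum total: 341 min

Treat this as an assignment problem: match each job to one machine.
Optimal: Harbor→Machine M6 (56 min), Kestrel→Machine M4 (116 min), Iris→Machine M7 (44 min), Umbra→Machine M1 (21 min), Ridgeline→Machine M5 (53 min), Larkspur→Machine M2 (51 min) — total 56+116+44+21+53+51 = 341 min.
Min-entry greedy (repeatedly take the single cheapest remaining cell) gives 437 min, worse by 96.
Next-best assignment: Harbor→Machine M2, Kestrel→Machine M4, Iris→Machine M5, Umbra→Machine M1, Ridgeline→Machine M6, Larkspur→Machine M7 = 360 min.
Swapping Larkspur↔Iris (Larkspur→Machine M7 51 min, Iris→Machine M2 195 min) adds 151.
Checked against all permutations: 341 min is optimal.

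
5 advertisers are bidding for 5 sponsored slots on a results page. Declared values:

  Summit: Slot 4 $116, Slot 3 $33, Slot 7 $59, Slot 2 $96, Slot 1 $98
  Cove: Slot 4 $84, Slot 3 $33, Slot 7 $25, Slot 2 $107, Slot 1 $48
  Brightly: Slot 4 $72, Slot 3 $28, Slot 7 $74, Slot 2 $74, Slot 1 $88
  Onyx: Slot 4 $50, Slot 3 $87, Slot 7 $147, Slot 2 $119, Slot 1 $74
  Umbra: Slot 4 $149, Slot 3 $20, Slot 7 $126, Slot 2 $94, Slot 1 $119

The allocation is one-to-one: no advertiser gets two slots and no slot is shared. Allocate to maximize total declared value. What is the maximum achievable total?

Optimal: Summit→Slot 1 ($98), Cove→Slot 2 ($107), Brightly→Slot 3 ($28), Onyx→Slot 7 ($147), Umbra→Slot 4 ($149) — total 98+107+28+147+149 = $529.
Row-greedy (each advertiser in turn takes its best remaining slot) gives $478, worse by 51.

Max total: $529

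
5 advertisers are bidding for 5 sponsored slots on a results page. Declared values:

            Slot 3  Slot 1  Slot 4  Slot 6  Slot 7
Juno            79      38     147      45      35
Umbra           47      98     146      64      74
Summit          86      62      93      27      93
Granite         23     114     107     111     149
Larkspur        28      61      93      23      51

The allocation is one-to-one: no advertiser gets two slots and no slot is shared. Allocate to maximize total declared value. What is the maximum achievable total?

Maximum total: $507

Optimal: Juno→Slot 4 ($147), Umbra→Slot 6 ($64), Summit→Slot 3 ($86), Granite→Slot 7 ($149), Larkspur→Slot 1 ($61) — total 147+64+86+149+61 = $507.
Max-entry greedy (repeatedly take the single best remaining cell) gives $503, worse by 4.
Next-best assignment: Juno→Slot 4, Umbra→Slot 1, Summit→Slot 3, Granite→Slot 7, Larkspur→Slot 6 = $503.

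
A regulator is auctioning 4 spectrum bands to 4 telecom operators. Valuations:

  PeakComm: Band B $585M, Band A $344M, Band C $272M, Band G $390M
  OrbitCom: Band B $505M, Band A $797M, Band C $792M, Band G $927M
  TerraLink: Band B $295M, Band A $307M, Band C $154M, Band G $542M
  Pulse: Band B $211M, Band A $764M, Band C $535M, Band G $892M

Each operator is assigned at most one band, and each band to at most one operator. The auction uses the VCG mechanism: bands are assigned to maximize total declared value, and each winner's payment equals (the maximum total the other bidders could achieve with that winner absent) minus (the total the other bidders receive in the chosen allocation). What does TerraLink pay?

TerraLink pays $135M.

Efficient allocation: PeakComm→Band B ($585M), OrbitCom→Band C ($792M), TerraLink→Band G ($542M), Pulse→Band A ($764M); total welfare W = $2683M.
TerraLink receives Band G at value $542M, so the others get W − 542 = $2141M.
Without TerraLink: best allocation of the remaining 3 bidders over all 4 bands is PeakComm→Band B ($585M), OrbitCom→Band G ($927M), Pulse→Band A ($764M), total $2276M.
VCG payment = (others' best without TerraLink) − (others' welfare with TerraLink) = 2276 − 2141 = $135M.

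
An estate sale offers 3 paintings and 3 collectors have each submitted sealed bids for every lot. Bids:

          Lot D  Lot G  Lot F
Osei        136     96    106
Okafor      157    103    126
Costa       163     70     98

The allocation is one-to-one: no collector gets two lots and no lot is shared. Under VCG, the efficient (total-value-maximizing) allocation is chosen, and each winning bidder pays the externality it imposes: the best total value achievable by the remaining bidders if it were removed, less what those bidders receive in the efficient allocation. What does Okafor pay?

Okafor pays $10.

Efficient allocation: Osei→Lot G ($96), Okafor→Lot F ($126), Costa→Lot D ($163); total welfare W = $385.
Okafor receives Lot F at value $126, so the others get W − 126 = $259.
Without Okafor: best allocation of the remaining 2 bidders over all 3 lots is Osei→Lot F ($106), Costa→Lot D ($163), total $269.
VCG payment = (others' best without Okafor) − (others' welfare with Okafor) = 269 − 259 = $10.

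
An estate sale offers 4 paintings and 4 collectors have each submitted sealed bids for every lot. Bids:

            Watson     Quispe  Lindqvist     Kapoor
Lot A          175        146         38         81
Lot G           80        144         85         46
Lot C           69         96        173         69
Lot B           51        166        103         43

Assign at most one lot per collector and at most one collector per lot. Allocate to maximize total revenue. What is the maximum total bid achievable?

Treat this as an assignment problem: match each collector to one lot.
Optimal: Watson→Lot A ($175), Quispe→Lot B ($166), Lindqvist→Lot C ($173), Kapoor→Lot G ($46) — total 175+166+173+46 = $560.
Column-greedy (each lot in turn goes to its best remaining collector) gives $535, worse by 25.
Next-best assignment: Watson→Lot A, Quispe→Lot G, Lindqvist→Lot C, Kapoor→Lot B = $535.
Every other assignment is strictly worse.

Max total: $560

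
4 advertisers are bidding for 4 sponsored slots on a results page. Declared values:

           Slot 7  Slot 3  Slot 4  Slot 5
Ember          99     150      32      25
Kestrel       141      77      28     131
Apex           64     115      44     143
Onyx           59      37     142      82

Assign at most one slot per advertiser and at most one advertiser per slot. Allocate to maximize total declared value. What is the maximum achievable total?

Maximum total: $576

This is the linear assignment problem.
Optimal: Ember→Slot 3 ($150), Kestrel→Slot 7 ($141), Apex→Slot 5 ($143), Onyx→Slot 4 ($142) — total 150+141+143+142 = $576.
Swapping Ember↔Apex (Ember→Slot 5 $25, Apex→Slot 3 $115) loses 153.
Checked against all permutations: $576 is optimal.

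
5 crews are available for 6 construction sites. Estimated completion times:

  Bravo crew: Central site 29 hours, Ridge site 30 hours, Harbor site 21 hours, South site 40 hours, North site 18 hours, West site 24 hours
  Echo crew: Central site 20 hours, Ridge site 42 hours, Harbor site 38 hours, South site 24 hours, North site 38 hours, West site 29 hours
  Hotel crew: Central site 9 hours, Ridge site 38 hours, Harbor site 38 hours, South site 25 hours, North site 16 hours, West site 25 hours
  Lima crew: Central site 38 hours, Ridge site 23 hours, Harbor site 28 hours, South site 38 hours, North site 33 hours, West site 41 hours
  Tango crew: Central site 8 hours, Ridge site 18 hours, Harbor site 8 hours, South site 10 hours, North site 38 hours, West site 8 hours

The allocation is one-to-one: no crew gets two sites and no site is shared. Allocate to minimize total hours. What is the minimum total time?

Optimal: Bravo crew→North site (18 hours), Echo crew→South site (24 hours), Hotel crew→Central site (9 hours), Lima crew→Ridge site (23 hours), Tango crew→Harbor site (8 hours) — total 18+24+9+23+8 = 82 hours.
Column-greedy (each site in turn goes to its cheapest remaining crew) gives 92 hours, worse by 10.
Swapping Hotel crew↔Echo crew (Hotel crew→South site 25 hours, Echo crew→Central site 20 hours) adds 12.
Checked against all permutations: 82 hours is optimal.

Min total: 82 hours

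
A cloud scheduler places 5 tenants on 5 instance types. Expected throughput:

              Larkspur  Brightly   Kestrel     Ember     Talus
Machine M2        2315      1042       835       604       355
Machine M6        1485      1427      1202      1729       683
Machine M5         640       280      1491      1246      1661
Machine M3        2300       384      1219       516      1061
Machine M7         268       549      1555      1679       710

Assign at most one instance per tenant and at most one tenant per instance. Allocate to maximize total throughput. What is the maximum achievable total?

Optimal: Larkspur→Machine M2 (2315 ops/s), Brightly→Machine M6 (1427 ops/s), Kestrel→Machine M3 (1219 ops/s), Ember→Machine M7 (1679 ops/s), Talus→Machine M5 (1661 ops/s) — total 2315+1427+1219+1679+1661 = 8301 ops/s.
Column-greedy (each instance in turn goes to its best remaining tenant) gives 7473 ops/s, worse by 828.

Maximum total: 8301 ops/s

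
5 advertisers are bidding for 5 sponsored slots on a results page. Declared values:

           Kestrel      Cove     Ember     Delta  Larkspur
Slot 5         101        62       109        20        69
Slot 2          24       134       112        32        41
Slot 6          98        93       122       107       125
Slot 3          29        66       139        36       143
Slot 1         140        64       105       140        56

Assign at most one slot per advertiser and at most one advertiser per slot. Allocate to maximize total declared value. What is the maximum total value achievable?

Treat this as an assignment problem: match each advertiser to one slot.
Optimal: Kestrel→Slot 5 ($101), Cove→Slot 2 ($134), Ember→Slot 6 ($122), Delta→Slot 1 ($140), Larkspur→Slot 3 ($143) — total 101+134+122+140+143 = $640.
Swapping Delta↔Larkspur (Delta→Slot 3 $36, Larkspur→Slot 1 $56) loses 191.

Max total: $640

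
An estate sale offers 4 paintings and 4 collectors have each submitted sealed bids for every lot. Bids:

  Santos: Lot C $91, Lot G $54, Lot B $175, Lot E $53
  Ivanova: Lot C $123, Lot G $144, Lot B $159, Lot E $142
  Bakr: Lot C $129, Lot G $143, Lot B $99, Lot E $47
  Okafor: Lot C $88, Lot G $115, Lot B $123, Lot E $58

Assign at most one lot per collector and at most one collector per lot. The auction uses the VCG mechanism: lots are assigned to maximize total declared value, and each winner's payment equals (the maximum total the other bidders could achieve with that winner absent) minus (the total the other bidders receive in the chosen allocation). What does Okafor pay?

Efficient allocation: Santos→Lot B ($175), Ivanova→Lot E ($142), Bakr→Lot C ($129), Okafor→Lot G ($115); total welfare W = $561.
Okafor receives Lot G at value $115, so the others get W − 115 = $446.
Without Okafor: best allocation of the remaining 3 bidders over all 4 lots is Santos→Lot B ($175), Ivanova→Lot E ($142), Bakr→Lot G ($143), total $460.
VCG payment = (others' best without Okafor) − (others' welfare with Okafor) = 460 − 446 = $14.

Okafor pays $14.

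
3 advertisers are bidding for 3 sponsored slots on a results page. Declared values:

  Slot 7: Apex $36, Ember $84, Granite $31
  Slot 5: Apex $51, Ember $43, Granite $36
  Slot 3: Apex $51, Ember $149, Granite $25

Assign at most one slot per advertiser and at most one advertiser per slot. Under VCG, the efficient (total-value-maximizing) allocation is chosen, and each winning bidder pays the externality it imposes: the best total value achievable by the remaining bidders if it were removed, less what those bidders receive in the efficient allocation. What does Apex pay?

Efficient allocation: Apex→Slot 5 ($51), Ember→Slot 3 ($149), Granite→Slot 7 ($31); total welfare W = $231.
Apex receives Slot 5 at value $51, so the others get W − 51 = $180.
Without Apex: best allocation of the remaining 2 bidders over all 3 slots is Ember→Slot 3 ($149), Granite→Slot 5 ($36), total $185.
VCG payment = (others' best without Apex) − (others' welfare with Apex) = 185 − 180 = $5.

Apex pays $5.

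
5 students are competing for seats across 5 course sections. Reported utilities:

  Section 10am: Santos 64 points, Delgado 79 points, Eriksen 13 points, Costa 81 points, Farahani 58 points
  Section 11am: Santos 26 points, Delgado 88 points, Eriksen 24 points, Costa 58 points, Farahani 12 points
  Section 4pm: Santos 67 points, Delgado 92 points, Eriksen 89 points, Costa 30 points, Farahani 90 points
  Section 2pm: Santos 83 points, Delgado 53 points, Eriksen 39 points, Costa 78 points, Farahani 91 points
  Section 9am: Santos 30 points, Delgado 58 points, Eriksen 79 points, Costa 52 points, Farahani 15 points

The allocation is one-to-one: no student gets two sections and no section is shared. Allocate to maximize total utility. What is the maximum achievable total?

Optimal: Santos→Section 2pm (83 points), Delgado→Section 11am (88 points), Eriksen→Section 9am (79 points), Costa→Section 10am (81 points), Farahani→Section 4pm (90 points) — total 83+88+79+81+90 = 421 points.
Max-entry greedy (repeatedly take the single best remaining cell) gives 369 points, worse by 52.
Next-best assignment: Santos→Section 4pm, Delgado→Section 11am, Eriksen→Section 9am, Costa→Section 10am, Farahani→Section 2pm = 406 points.
Swapping Eriksen↔Delgado (Eriksen→Section 11am 24 points, Delgado→Section 9am 58 points) loses 85.

Maximum total: 421 points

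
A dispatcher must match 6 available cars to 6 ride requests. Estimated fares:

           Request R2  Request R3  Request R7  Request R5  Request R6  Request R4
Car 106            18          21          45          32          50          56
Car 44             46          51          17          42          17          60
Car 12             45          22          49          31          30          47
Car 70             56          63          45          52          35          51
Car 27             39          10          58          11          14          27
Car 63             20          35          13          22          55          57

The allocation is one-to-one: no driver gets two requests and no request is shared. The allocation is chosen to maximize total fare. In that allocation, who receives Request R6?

This is the linear assignment problem.
Optimal: Car 106→Request R4 ($56), Car 44→Request R5 ($42), Car 12→Request R2 ($45), Car 70→Request R3 ($63), Car 27→Request R7 ($58), Car 63→Request R6 ($55) — total 56+42+45+63+58+55 = $319.
Max-entry greedy (repeatedly take the single best remaining cell) gives $313, worse by 6.
Next-best assignment: Car 106→Request R4, Car 44→Request R3, Car 12→Request R2, Car 70→Request R5, Car 27→Request R7, Car 63→Request R6 = $317.
Car 63's own top request is Request R4 ($57), but forcing Car 63→Request R4 and reassigning the rest optimally gives only $315 — worse by 4.

Car 63 receives Request R6.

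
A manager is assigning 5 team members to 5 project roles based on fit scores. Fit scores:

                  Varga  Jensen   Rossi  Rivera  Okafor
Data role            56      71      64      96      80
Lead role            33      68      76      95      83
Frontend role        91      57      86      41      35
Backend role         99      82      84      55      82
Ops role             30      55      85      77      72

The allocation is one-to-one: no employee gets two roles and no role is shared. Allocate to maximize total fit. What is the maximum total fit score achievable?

Optimal: Varga→Frontend role (91 pts), Jensen→Backend role (82 pts), Rossi→Ops role (85 pts), Rivera→Data role (96 pts), Okafor→Lead role (83 pts) — total 91+82+85+96+83 = 437 pts.
Column-greedy (each role in turn goes to its best remaining employee) gives 409 pts, worse by 28.
Next-best assignment: Varga→Frontend role, Jensen→Backend role, Rossi→Ops role, Rivera→Lead role, Okafor→Data role = 433 pts.

Max total: 437 pts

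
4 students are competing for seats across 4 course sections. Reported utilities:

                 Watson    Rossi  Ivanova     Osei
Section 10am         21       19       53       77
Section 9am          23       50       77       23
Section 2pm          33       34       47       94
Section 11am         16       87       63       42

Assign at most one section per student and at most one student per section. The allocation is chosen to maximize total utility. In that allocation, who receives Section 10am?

Optimal: Watson→Section 10am (21 points), Rossi→Section 11am (87 points), Ivanova→Section 9am (77 points), Osei→Section 2pm (94 points) — total 21+87+77+94 = 279 points.
Row-greedy (each student in turn takes its best remaining section) gives 274 points, worse by 5.
Next-best assignment: Watson→Section 2pm, Rossi→Section 11am, Ivanova→Section 9am, Osei→Section 10am = 274 points.
Swapping Osei↔Ivanova (Osei→Section 9am 23 points, Ivanova→Section 2pm 47 points) loses 101.
Watson's own top section is Section 2pm (33 points), but forcing Watson→Section 2pm and reassigning the rest optimally gives only 274 points — worse by 5.

Watson receives Section 10am.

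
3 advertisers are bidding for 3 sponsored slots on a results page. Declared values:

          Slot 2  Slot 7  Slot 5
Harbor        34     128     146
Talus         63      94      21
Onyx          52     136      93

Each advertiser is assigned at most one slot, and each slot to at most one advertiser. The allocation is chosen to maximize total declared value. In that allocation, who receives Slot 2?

This is the linear assignment problem.
Optimal: Harbor→Slot 5 ($146), Talus→Slot 2 ($63), Onyx→Slot 7 ($136) — total 146+63+136 = $345.
Row-greedy (each advertiser in turn takes its best remaining slot) gives $292, worse by 53.
Swapping Harbor↔Talus (Harbor→Slot 2 $34, Talus→Slot 5 $21) loses 154.
Every other assignment is strictly worse.
Talus's own top slot is Slot 7 ($94), but forcing Talus→Slot 7 and reassigning the rest optimally gives only $292 — worse by 53.

Talus receives Slot 2.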